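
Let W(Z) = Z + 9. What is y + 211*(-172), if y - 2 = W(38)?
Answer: -36243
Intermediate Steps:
W(Z) = 9 + Z
y = 49 (y = 2 + (9 + 38) = 2 + 47 = 49)
y + 211*(-172) = 49 + 211*(-172) = 49 - 36292 = -36243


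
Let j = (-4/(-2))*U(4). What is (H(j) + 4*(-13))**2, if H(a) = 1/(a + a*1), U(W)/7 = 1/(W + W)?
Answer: 131044/49 ≈ 2674.4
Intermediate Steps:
U(W) = 7/(2*W) (U(W) = 7/(W + W) = 7/((2*W)) = 7*(1/(2*W)) = 7/(2*W))
j = 7/4 (j = (-4/(-2))*((7/2)/4) = (-4*(-1/2))*((7/2)*(1/4)) = 2*(7/8) = 7/4 ≈ 1.7500)
H(a) = 1/(2*a) (H(a) = 1/(a + a) = 1/(2*a))
(H(j) + 4*(-13))**2 = (1/(2*(7/4)) + 4*(-13))**2 = ((1/2)*(4/7) - 52)**2 = (2/7 - 52)**2 = (-362/7)**2 = 131044/49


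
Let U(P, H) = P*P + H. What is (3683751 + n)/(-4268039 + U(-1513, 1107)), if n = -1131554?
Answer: -2552197/1977763 ≈ -1.2904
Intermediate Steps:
U(P, H) = H + P² (U(P, H) = P² + H = H + P²)
(3683751 + n)/(-4268039 + U(-1513, 1107)) = (3683751 - 1131554)/(-4268039 + (1107 + (-1513)²)) = 2552197/(-4268039 + (1107 + 2289169)) = 2552197/(-4268039 + 2290276) = 2552197/(-1977763) = 2552197*(-1/1977763) = -2552197/1977763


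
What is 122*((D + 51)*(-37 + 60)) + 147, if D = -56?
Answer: -13883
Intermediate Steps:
122*((D + 51)*(-37 + 60)) + 147 = 122*((-56 + 51)*(-37 + 60)) + 147 = 122*(-5*23) + 147 = 122*(-115) + 147 = -14030 + 147 = -13883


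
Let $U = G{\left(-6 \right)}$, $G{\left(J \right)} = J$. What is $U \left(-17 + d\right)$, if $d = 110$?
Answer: $-558$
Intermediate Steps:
$U = -6$
$U \left(-17 + d\right) = - 6 \left(-17 + 110\right) = \left(-6\right) 93 = -558$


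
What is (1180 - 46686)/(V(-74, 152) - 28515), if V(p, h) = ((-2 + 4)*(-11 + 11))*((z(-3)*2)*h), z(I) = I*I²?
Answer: 45506/28515 ≈ 1.5959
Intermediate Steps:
z(I) = I³
V(p, h) = 0 (V(p, h) = ((-2 + 4)*(-11 + 11))*(((-3)³*2)*h) = (2*0)*((-27*2)*h) = 0*(-54*h) = 0)
(1180 - 46686)/(V(-74, 152) - 28515) = (1180 - 46686)/(0 - 28515) = -45506/(-28515) = -45506*(-1/28515) = 45506/28515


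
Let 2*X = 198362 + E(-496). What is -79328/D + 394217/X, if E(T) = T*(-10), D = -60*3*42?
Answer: 65743121/4574745 ≈ 14.371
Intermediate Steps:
D = -7560 (D = -180*42 = -7560)
E(T) = -10*T
X = 101661 (X = (198362 - 10*(-496))/2 = (198362 + 4960)/2 = (½)*203322 = 101661)
-79328/D + 394217/X = -79328/(-7560) + 394217/101661 = -79328*(-1/7560) + 394217*(1/101661) = 9916/945 + 394217/101661 = 65743121/4574745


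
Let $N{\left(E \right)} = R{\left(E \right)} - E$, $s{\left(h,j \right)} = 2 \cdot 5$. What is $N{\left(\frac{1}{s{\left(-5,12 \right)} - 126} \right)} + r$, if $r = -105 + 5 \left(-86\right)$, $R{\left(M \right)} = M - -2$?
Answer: $-533$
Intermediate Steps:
$s{\left(h,j \right)} = 10$
$R{\left(M \right)} = 2 + M$ ($R{\left(M \right)} = M + 2 = 2 + M$)
$r = -535$ ($r = -105 - 430 = -535$)
$N{\left(E \right)} = 2$ ($N{\left(E \right)} = \left(2 + E\right) - E = 2$)
$N{\left(\frac{1}{s{\left(-5,12 \right)} - 126} \right)} + r = 2 - 535 = -533$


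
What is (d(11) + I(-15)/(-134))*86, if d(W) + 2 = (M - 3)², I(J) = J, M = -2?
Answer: 133171/67 ≈ 1987.6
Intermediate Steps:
d(W) = 23 (d(W) = -2 + (-2 - 3)² = -2 + (-5)² = -2 + 25 = 23)
(d(11) + I(-15)/(-134))*86 = (23 - 15/(-134))*86 = (23 - 15*(-1/134))*86 = (23 + 15/134)*86 = (3097/134)*86 = 133171/67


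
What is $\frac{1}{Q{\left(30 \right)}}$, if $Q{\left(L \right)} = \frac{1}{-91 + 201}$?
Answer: $110$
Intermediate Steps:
$Q{\left(L \right)} = \frac{1}{110}$
$\frac{1}{Q{\left(30 \right)}} = \frac{1}{\frac{1}{110}} = 110$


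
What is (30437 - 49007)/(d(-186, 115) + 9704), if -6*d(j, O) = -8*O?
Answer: -27855/14786 ≈ -1.8839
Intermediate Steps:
d(j, O) = 4*O/3 (d(j, O) = -(-4)*O/3 = 4*O/3)
(30437 - 49007)/(d(-186, 115) + 9704) = (30437 - 49007)/((4/3)*115 + 9704) = -18570/(460/3 + 9704) = -18570/29572/3 = -18570*3/29572 = -27855/14786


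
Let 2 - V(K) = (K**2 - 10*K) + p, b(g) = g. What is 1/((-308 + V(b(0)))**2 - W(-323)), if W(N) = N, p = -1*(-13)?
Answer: 1/102084 ≈ 9.7959e-6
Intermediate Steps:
p = 13
V(K) = -11 - K**2 + 10*K (V(K) = 2 - ((K**2 - 10*K) + 13) = 2 - (13 + K**2 - 10*K) = 2 + (-13 - K**2 + 10*K) = -11 - K**2 + 10*K)
1/((-308 + V(b(0)))**2 - W(-323)) = 1/((-308 + (-11 - 1*0**2 + 10*0))**2 - 1*(-323)) = 1/((-308 + (-11 - 1*0 + 0))**2 + 323) = 1/((-308 + (-11 + 0 + 0))**2 + 323) = 1/((-308 - 11)**2 + 323) = 1/((-319)**2 + 323) = 1/(101761 + 323) = 1/102084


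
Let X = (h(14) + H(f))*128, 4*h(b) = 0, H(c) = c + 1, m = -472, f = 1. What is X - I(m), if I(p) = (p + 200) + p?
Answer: 1000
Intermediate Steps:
H(c) = 1 + c
h(b) = 0 (h(b) = (¼)*0 = 0)
X = 256 (X = (0 + (1 + 1))*128 = (0 + 2)*128 = 2*128 = 256)
I(p) = 200 + 2*p (I(p) = (200 + p) + p = 200 + 2*p)
X - I(m) = 256 - (200 + 2*(-472)) = 256 - (200 - 944) = 256 - 1*(-744) = 256 + 744 = 1000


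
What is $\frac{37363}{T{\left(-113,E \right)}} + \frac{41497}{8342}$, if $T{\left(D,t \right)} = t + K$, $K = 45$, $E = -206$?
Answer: $- \frac{305001129}{1343062} \approx -227.09$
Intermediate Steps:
$T{\left(D,t \right)} = 45 + t$ ($T{\left(D,t \right)} = t + 45 = 45 + t$)
$\frac{37363}{T{\left(-113,E \right)}} + \frac{41497}{8342} = \frac{37363}{45 - 206} + \frac{41497}{8342} = \frac{37363}{-161} + 41497 \cdot \frac{1}{8342} = 37363 \left(- \frac{1}{161}\right) + \frac{41497}{8342} = - \frac{37363}{161} + \frac{41497}{8342} = - \frac{305001129}{1343062}$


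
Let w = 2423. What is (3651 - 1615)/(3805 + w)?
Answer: 509/1557 ≈ 0.32691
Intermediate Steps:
(3651 - 1615)/(3805 + w) = (3651 - 1615)/(3805 + 2423) = 2036/6228 = 2036*(1/6228) = 509/1557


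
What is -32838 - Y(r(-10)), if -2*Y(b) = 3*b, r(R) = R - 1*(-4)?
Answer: -32847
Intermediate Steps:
r(R) = 4 + R (r(R) = R + 4 = 4 + R)
Y(b) = -3*b/2
-32838 - Y(r(-10)) = -32838 - (-3)*(4 - 10)/2 = -32838 - (-3)*(-6)/2 = -32838 - 1*9 = -32838 - 9 = -32847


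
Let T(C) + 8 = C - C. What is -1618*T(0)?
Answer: 12944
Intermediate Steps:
T(C) = -8 (T(C) = -8 + (C - C) = -8 + 0 = -8)
-1618*T(0) = -1618*(-8) = 12944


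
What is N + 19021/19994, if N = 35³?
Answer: 857261771/19994 ≈ 42876.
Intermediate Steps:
N = 42875
N + 19021/19994 = 42875 + 19021/19994 = 857261771/19994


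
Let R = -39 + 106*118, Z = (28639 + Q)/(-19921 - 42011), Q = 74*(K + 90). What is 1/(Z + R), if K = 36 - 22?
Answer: 4764/59399521 ≈ 8.0203e-5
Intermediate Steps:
K = 14
Q = 7696 (Q = 74*(14 + 90) = 74*104 = 7696)
Z = -2795/4764 (Z = (28639 + 7696)/(-19921 - 42011) = 36335/(-61932) = 36335*(-1/61932) = -2795/4764 ≈ -0.58669)
R = 12469 (R = -39 + 12508 = 12469)
1/(Z + R) = 1/(-2795/4764 + 12469) = 1/(59399521/4764) = 4764/59399521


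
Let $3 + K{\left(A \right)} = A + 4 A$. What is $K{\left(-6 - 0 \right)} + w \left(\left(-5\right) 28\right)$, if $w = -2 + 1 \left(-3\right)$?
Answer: $667$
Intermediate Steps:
$K{\left(A \right)} = -3 + 5 A$ ($K{\left(A \right)} = -3 + \left(A + 4 A\right) = -3 + 5 A$)
$w = -5$ ($w = -2 - 3 = -5$)
$K{\left(-6 - 0 \right)} + w \left(\left(-5\right) 28\right) = \left(-3 + 5 \left(-6 - 0\right)\right) - 5 \left(\left(-5\right) 28\right) = \left(-3 + 5 \left(-6 + 0\right)\right) - -700 = \left(-3 + 5 \left(-6\right)\right) + 700 = \left(-3 - 30\right) + 700 = -33 + 700 = 667$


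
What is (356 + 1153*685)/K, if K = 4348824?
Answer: 263387/1449608 ≈ 0.18170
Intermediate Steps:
(356 + 1153*685)/K = (356 + 1153*685)/4348824 = (356 + 789805)*(1/4348824) = 790161*(1/4348824) = 263387/1449608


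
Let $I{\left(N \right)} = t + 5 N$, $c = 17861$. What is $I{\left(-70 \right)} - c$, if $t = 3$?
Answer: $-18208$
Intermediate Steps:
$I{\left(N \right)} = 3 + 5 N$
$I{\left(-70 \right)} - c = \left(3 + 5 \left(-70\right)\right) - 17861 = \left(3 - 350\right) - 17861 = -347 - 17861 = -18208$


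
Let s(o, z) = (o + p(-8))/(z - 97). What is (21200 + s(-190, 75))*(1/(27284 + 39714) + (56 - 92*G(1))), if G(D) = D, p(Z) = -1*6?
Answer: -281348872623/368489 ≈ -7.6352e+5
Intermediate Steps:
p(Z) = -6
s(o, z) = (-6 + o)/(-97 + z) (s(o, z) = (o - 6)/(z - 97) = (-6 + o)/(-97 + z))
(21200 + s(-190, 75))*(1/(27284 + 39714) + (56 - 92*G(1))) = (21200 + (-6 - 190)/(-97 + 75))*(1/(27284 + 39714) + (56 - 92*1)) = (21200 - 196/(-22))*(1/66998 + (56 - 92)) = (21200 - 1/22*(-196))*(1/66998 - 36) = (21200 + 98/11)*(-2411927/66998) = (233298/11)*(-2411927/66998) = -281348872623/368489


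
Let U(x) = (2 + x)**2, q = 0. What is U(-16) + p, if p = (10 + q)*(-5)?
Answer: 146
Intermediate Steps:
p = -50 (p = (10 + 0)*(-5) = 10*(-5) = -50)
U(-16) + p = (2 - 16)**2 - 50 = (-14)**2 - 50 = 196 - 50 = 146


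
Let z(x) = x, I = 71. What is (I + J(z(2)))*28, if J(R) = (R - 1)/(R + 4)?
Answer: 5978/3 ≈ 1992.7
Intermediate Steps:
J(R) = (-1 + R)/(4 + R)
(I + J(z(2)))*28 = (71 + (-1 + 2)/(4 + 2))*28 = (71 + 1/6)*28 = (71 + (⅙)*1)*28 = (71 + ⅙)*28 = (427/6)*28 = 5978/3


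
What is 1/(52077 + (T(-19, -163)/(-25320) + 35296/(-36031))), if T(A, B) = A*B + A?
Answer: 152050820/7918183120117 ≈ 1.9203e-5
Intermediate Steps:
T(A, B) = A + A*B
1/(52077 + (T(-19, -163)/(-25320) + 35296/(-36031))) = 1/(52077 + (-19*(1 - 163)/(-25320) + 35296/(-36031))) = 1/(52077 + (-19*(-162)*(-1/25320) + 35296*(-1/36031))) = 1/(52077 + (3078*(-1/25320) - 35296/36031)) = 1/(52077 + (-513/4220 - 35296/36031)) = 1/(52077 - 167433023/152050820) = 1/(7918183120117/152050820) = 152050820/7918183120117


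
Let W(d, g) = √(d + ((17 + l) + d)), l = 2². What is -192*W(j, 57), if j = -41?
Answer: -192*I*√61 ≈ -1499.6*I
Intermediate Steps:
l = 4
W(d, g) = √(21 + 2*d) (W(d, g) = √(d + ((17 + 4) + d)) = √(d + (21 + d)) = √(21 + 2*d))
-192*W(j, 57) = -192*√(21 + 2*(-41)) = -192*√(21 - 82) = -192*I*√61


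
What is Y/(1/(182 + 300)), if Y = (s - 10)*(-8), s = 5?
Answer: 19280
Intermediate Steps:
Y = 40 (Y = (5 - 10)*(-8) = -5*(-8) = 40)
Y/(1/(182 + 300)) = 40/(1/(182 + 300)) = 40/(1/482) = 40*482 = 19280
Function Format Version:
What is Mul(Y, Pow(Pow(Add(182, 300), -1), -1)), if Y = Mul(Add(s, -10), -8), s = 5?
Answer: 19280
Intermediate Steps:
Y = 40 (Y = Mul(Add(5, -10), -8) = Mul(-5, -8) = 40)
Mul(Y, Pow(Pow(Add(182, 300), -1), -1)) = Mul(40, Pow(Pow(Add(182, 300), -1), -1)) = Mul(40, Pow(Pow(482, -1), -1)) = Mul(40, Pow(Rational(1, 482), -1)) = Mul(40, 482) = 19280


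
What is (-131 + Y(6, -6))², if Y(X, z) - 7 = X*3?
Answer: 11236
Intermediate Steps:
Y(X, z) = 7 + 3*X (Y(X, z) = 7 + X*3 = 7 + 3*X)
(-131 + Y(6, -6))² = (-131 + (7 + 3*6))² = (-131 + (7 + 18))² = (-131 + 25)² = (-106)² = 11236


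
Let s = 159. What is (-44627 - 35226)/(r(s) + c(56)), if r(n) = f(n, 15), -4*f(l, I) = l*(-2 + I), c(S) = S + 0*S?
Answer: 319412/1843 ≈ 173.31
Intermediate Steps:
c(S) = S (c(S) = S + 0 = S)
f(l, I) = -l*(-2 + I)/4
r(n) = -13*n/4 (r(n) = n*(2 - 1*15)/4 = n*(2 - 15)/4 = (¼)*n*(-13) = -13*n/4)
(-44627 - 35226)/(r(s) + c(56)) = (-44627 - 35226)/(-13/4*159 + 56) = -79853/(-2067/4 + 56) = -79853/(-1843/4) = -79853*(-4/1843) = 319412/1843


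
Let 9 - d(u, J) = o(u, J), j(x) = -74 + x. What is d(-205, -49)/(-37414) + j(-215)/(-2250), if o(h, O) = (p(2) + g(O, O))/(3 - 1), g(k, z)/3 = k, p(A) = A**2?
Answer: 10631521/84181500 ≈ 0.12629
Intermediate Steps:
g(k, z) = 3*k
o(h, O) = 2 + 3*O/2 (o(h, O) = (2**2 + 3*O)/(3 - 1) = (4 + 3*O)/2 = (4 + 3*O)*(1/2) = 2 + 3*O/2)
d(u, J) = 7 - 3*J/2 (d(u, J) = 9 - (2 + 3*J/2) = 9 + (-2 - 3*J/2) = 7 - 3*J/2)
d(-205, -49)/(-37414) + j(-215)/(-2250) = (7 - 3/2*(-49))/(-37414) + (-74 - 215)/(-2250) = (7 + 147/2)*(-1/37414) - 289*(-1/2250) = (161/2)*(-1/37414) + 289/2250 = -161/74828 + 289/2250 = 10631521/84181500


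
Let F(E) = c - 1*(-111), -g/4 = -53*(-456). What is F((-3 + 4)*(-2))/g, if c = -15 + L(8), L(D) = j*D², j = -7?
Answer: 11/3021 ≈ 0.0036412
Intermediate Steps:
g = -96672 (g = -(-212)*(-456) = -4*24168 = -96672)
L(D) = -7*D²
c = -463 (c = -15 - 7*8² = -15 - 7*64 = -15 - 448 = -463)
F(E) = -352 (F(E) = -463 - 1*(-111) = -463 + 111 = -352)
F((-3 + 4)*(-2))/g = -352/(-96672) = -352*(-1/96672) = 11/3021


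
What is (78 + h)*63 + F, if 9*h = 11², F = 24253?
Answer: 30014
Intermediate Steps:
h = 121/9 (h = (⅑)*11² = (⅑)*121 = 121/9 ≈ 13.444)
(78 + h)*63 + F = (78 + 121/9)*63 + 24253 = (823/9)*63 + 24253 = 5761 + 24253 = 30014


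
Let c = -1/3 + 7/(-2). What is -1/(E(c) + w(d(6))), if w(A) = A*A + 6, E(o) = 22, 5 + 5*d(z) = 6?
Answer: -25/701 ≈ -0.035663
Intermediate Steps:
c = -23/6 (c = -1*1/3 + 7*(-1/2) = -1/3 - 7/2 = -23/6 ≈ -3.8333)
d(z) = 1/5 (d(z) = -1 + (1/5)*6 = -1 + 6/5 = 1/5)
w(A) = 6 + A**2 (w(A) = A**2 + 6 = 6 + A**2)
-1/(E(c) + w(d(6))) = -1/(22 + (6 + (1/5)**2)) = -1/(22 + (6 + 1/25)) = -1/(22 + 151/25) = -1/701/25 = -1*25/701 = -25/701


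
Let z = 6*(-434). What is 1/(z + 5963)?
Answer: 1/3359 ≈ 0.00029771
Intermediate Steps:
z = -2604
1/(z + 5963) = 1/(-2604 + 5963) = 1/3359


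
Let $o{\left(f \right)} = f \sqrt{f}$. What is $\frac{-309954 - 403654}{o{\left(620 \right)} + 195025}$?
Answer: $- \frac{5566856008}{1511856905} + \frac{176974784 \sqrt{155}}{7559284525} \approx -3.3907$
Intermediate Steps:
$o{\left(f \right)} = f^{\frac{3}{2}}$
$\frac{-309954 - 403654}{o{\left(620 \right)} + 195025} = \frac{-309954 - 403654}{620^{\frac{3}{2}} + 195025} = - \frac{713608}{1240 \sqrt{155} + 195025} = - \frac{713608}{195025 + 1240 \sqrt{155}}$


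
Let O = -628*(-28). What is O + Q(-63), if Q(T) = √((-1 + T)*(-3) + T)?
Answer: 17584 + √129 ≈ 17595.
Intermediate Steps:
O = 17584
Q(T) = √(3 - 2*T) (Q(T) = √((3 - 3*T) + T) = √(3 - 2*T))
O + Q(-63) = 17584 + √(3 - 2*(-63)) = 17584 + √(3 + 126) = 17584 + √129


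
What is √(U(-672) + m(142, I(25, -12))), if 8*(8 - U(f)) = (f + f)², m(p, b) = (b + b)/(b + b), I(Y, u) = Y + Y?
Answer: 3*I*√25087 ≈ 475.17*I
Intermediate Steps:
I(Y, u) = 2*Y
m(p, b) = 1 (m(p, b) = (2*b)/((2*b)) = (2*b)*(1/(2*b)) = 1)
U(f) = 8 - f²/2 (U(f) = 8 - (f + f)²/8 = 8 - 4*f²/8 = 8 - f²/2)
√(U(-672) + m(142, I(25, -12))) = √((8 - ½*(-672)²) + 1) = √((8 - ½*451584) + 1) = √((8 - 225792) + 1) = √(-225784 + 1) = √(-225783) = 3*I*√25087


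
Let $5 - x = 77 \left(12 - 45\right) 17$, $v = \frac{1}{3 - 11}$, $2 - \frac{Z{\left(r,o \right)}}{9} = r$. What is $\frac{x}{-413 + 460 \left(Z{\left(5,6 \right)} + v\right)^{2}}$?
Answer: $\frac{691232}{5408627} \approx 0.1278$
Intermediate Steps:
$Z{\left(r,o \right)} = 18 - 9 r$
$v = - \frac{1}{8}$ ($v = \frac{1}{-8} = - \frac{1}{8} \approx -0.125$)
$x = 43202$ ($x = 5 - 77 \left(12 - 45\right) 17 = 5 - 77 \left(-33\right) 17 = 5 - \left(-2541\right) 17 = 5 - -43197 = 5 + 43197 = 43202$)
$\frac{x}{-413 + 460 \left(Z{\left(5,6 \right)} + v\right)^{2}} = \frac{43202}{-413 + 460 \left(\left(18 - 45\right) - \frac{1}{8}\right)^{2}} = \frac{43202}{-413 + 460 \left(-27 - \frac{1}{8}\right)^{2}} = \frac{43202}{-413 + 460 \left(- \frac{217}{8}\right)^{2}} = \frac{43202}{-413 + 460 \cdot \frac{47089}{64}} = \frac{43202}{-413 + \frac{5415235}{16}} = \frac{43202}{\frac{5408627}{16}} = 43202 \cdot \frac{16}{5408627} = \frac{691232}{5408627}$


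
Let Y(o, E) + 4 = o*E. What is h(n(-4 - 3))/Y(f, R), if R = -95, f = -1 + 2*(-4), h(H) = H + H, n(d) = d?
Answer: -14/851 ≈ -0.016451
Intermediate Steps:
h(H) = 2*H
f = -9 (f = -1 - 8 = -9)
Y(o, E) = -4 + E*o (Y(o, E) = -4 + o*E = -4 + E*o)
h(n(-4 - 3))/Y(f, R) = (2*(-4 - 3))/(-4 - 95*(-9)) = (2*(-7))/(-4 + 855) = -14/851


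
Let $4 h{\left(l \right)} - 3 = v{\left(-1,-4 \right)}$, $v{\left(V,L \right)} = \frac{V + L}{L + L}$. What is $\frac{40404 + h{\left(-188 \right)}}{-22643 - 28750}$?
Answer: $- \frac{1292957}{1644576} \approx -0.78619$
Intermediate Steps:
$v{\left(V,L \right)} = \frac{L + V}{2 L}$
$h{\left(l \right)} = \frac{29}{32}$ ($h{\left(l \right)} = \frac{3}{4} + \frac{\frac{1}{2} \frac{1}{-4} \left(-4 - 1\right)}{4} = \frac{3}{4} + \frac{\frac{1}{2} \left(- \frac{1}{4}\right) \left(-5\right)}{4} = \frac{3}{4} + \frac{1}{4} \cdot \frac{5}{8} = \frac{3}{4} + \frac{5}{32} = \frac{29}{32}$)
$\frac{40404 + h{\left(-188 \right)}}{-22643 - 28750} = \frac{40404 + \frac{29}{32}}{-22643 - 28750} = \frac{1292957}{32 \left(-51393\right)} = \frac{1292957}{32} \left(- \frac{1}{51393}\right) = - \frac{1292957}{1644576}$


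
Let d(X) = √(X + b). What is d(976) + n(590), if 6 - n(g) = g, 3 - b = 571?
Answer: -584 + 2*√102 ≈ -563.80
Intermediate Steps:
b = -568 (b = 3 - 1*571 = 3 - 571 = -568)
n(g) = 6 - g
d(X) = √(-568 + X) (d(X) = √(X - 568) = √(-568 + X))
d(976) + n(590) = √(-568 + 976) + (6 - 1*590) = √408 + (6 - 590) = 2*√102 - 584 = -584 + 2*√102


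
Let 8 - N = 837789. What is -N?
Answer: 837781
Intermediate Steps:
N = -837781 (N = 8 - 1*837789 = 8 - 837789 = -837781)
-N = -1*(-837781) = 837781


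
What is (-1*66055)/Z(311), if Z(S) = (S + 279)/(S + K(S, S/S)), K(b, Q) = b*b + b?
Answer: -1285998373/118 ≈ -1.0898e+7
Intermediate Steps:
K(b, Q) = b + b² (K(b, Q) = b² + b = b + b²)
Z(S) = (279 + S)/(S + S*(1 + S)) (Z(S) = (S + 279)/(S + S*(1 + S)) = (279 + S)/(S + S*(1 + S)))
(-1*66055)/Z(311) = (-1*66055)/(((279 + 311)/(311*(2 + 311)))) = -66055/((1/311)*590/313) = -66055/((1/311)*(1/313)*590) = -66055/590/97343 = -66055*97343/590 = -1285998373/118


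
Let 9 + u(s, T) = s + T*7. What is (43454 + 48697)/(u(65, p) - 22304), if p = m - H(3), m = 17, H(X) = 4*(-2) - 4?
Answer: -92151/22045 ≈ -4.1801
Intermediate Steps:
H(X) = -12 (H(X) = -8 - 4 = -12)
p = 29 (p = 17 - 1*(-12) = 17 + 12 = 29)
u(s, T) = -9 + s + 7*T (u(s, T) = -9 + (s + T*7) = -9 + (s + 7*T) = -9 + s + 7*T)
(43454 + 48697)/(u(65, p) - 22304) = (43454 + 48697)/((-9 + 65 + 7*29) - 22304) = 92151/((-9 + 65 + 203) - 22304) = 92151/(259 - 22304) = 92151/(-22045) = 92151*(-1/22045) = -92151/22045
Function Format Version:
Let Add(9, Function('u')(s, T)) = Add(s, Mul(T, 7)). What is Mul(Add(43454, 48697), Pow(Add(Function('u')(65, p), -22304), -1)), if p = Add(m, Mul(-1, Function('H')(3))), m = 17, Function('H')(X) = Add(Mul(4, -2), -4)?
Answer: Rational(-92151, 22045) ≈ -4.1801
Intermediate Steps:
Function('H')(X) = -12 (Function('H')(X) = Add(-8, -4) = -12)
p = 29 (p = Add(17, Mul(-1, -12)) = Add(17, 12) = 29)
Function('u')(s, T) = Add(-9, s, Mul(7, T)) (Function('u')(s, T) = Add(-9, Add(s, Mul(T, 7))) = Add(-9, Add(s, Mul(7, T))) = Add(-9, s, Mul(7, T)))
Mul(Add(43454, 48697), Pow(Add(Function('u')(65, p), -22304), -1)) = Mul(Add(43454, 48697), Pow(Add(Add(-9, 65, Mul(7, 29)), -22304), -1)) = Mul(92151, Pow(Add(Add(-9, 65, 203), -22304), -1)) = Mul(92151, Pow(Add(259, -22304), -1)) = Mul(92151, Pow(-22045, -1)) = Mul(92151, Rational(-1, 22045)) = Rational(-92151, 22045)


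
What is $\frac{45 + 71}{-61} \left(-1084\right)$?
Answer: $\frac{125744}{61} \approx 2061.4$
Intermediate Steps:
$\frac{45 + 71}{-61} \left(-1084\right) = 116 \left(- \frac{1}{61}\right) \left(-1084\right) = \left(- \frac{116}{61}\right) \left(-1084\right) = \frac{125744}{61}$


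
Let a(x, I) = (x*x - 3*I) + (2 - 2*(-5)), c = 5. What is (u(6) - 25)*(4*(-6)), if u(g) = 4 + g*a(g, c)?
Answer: -4248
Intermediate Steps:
a(x, I) = 12 + x² - 3*I (a(x, I) = (x² - 3*I) + (2 + 10) = (x² - 3*I) + 12 = 12 + x² - 3*I)
u(g) = 4 + g*(-3 + g²) (u(g) = 4 + g*(12 + g² - 3*5) = 4 + g*(12 + g² - 15) = 4 + g*(-3 + g²))
(u(6) - 25)*(4*(-6)) = ((4 + 6*(-3 + 6²)) - 25)*(4*(-6)) = ((4 + 6*(-3 + 36)) - 25)*(-24) = ((4 + 6*33) - 25)*(-24) = ((4 + 198) - 25)*(-24) = (202 - 25)*(-24) = 177*(-24) = -4248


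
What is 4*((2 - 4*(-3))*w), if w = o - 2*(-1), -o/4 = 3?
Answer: -560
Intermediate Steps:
o = -12 (o = -4*3 = -12)
w = -10 (w = -12 - 2*(-1) = -12 + 2 = -10)
4*((2 - 4*(-3))*w) = 4*((2 - 4*(-3))*(-10)) = 4*((2 + 12)*(-10)) = 4*(14*(-10)) = 4*(-140) = -560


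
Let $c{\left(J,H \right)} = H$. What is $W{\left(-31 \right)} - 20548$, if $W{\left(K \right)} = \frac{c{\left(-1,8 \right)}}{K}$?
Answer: $- \frac{636996}{31} \approx -20548.0$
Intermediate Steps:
$W{\left(K \right)} = \frac{8}{K}$
$W{\left(-31 \right)} - 20548 = \frac{8}{-31} - 20548 = 8 \left(- \frac{1}{31}\right) - 20548 = - \frac{8}{31} - 20548 = - \frac{636996}{31}$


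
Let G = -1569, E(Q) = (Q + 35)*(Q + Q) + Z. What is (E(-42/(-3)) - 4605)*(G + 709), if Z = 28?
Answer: 2756300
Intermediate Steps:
E(Q) = 28 + 2*Q*(35 + Q) (E(Q) = (Q + 35)*(Q + Q) + 28 = (35 + Q)*(2*Q) + 28 = 2*Q*(35 + Q) + 28 = 28 + 2*Q*(35 + Q))
(E(-42/(-3)) - 4605)*(G + 709) = ((28 + 2*(-42/(-3))² + 70*(-42/(-3))) - 4605)*(-1569 + 709) = ((28 + 2*(-42*(-⅓))² + 70*(-42*(-⅓))) - 4605)*(-860) = ((28 + 2*14² + 70*14) - 4605)*(-860) = ((28 + 2*196 + 980) - 4605)*(-860) = ((28 + 392 + 980) - 4605)*(-860) = (1400 - 4605)*(-860) = -3205*(-860) = 2756300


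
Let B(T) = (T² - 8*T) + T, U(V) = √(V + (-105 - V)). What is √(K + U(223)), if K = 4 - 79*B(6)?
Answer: √(478 + I*√105) ≈ 21.864 + 0.2343*I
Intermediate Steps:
U(V) = I*√105 (U(V) = √(-105) = I*√105)
B(T) = T² - 7*T
K = 478 (K = 4 - 474*(-7 + 6) = 4 - 474*(-1) = 4 - 79*(-6) = 4 + 474 = 478)
√(K + U(223)) = √(478 + I*√105)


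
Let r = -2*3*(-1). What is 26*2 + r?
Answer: 58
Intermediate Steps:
r = 6 (r = -6*(-1) = 6)
26*2 + r = 26*2 + 6 = 52 + 6 = 58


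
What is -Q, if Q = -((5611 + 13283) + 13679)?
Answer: 32573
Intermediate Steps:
Q = -32573 (Q = -(18894 + 13679) = -1*32573 = -32573)
-Q = -1*(-32573) = 32573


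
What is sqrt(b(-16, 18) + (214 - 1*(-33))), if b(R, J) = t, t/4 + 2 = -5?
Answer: sqrt(219) ≈ 14.799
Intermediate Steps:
t = -28 (t = -8 + 4*(-5) = -8 - 20 = -28)
b(R, J) = -28
sqrt(b(-16, 18) + (214 - 1*(-33))) = sqrt(-28 + (214 - 1*(-33))) = sqrt(-28 + (214 + 33)) = sqrt(-28 + 247) = sqrt(219)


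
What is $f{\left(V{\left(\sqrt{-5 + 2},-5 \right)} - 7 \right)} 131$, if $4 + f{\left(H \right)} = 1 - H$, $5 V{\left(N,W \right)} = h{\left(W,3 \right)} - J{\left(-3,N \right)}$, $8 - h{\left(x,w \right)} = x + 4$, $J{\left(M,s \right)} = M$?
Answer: $\frac{1048}{5} \approx 209.6$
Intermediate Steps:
$h{\left(x,w \right)} = 4 - x$ ($h{\left(x,w \right)} = 8 - \left(x + 4\right) = 8 - \left(4 + x\right) = 4 - x$)
$V{\left(N,W \right)} = \frac{7}{5} - \frac{W}{5}$ ($V{\left(N,W \right)} = \frac{\left(4 - W\right) - -3}{5} = \frac{\left(4 - W\right) + 3}{5} = \frac{7 - W}{5} = \frac{7}{5} - \frac{W}{5}$)
$f{\left(H \right)} = -3 - H$ ($f{\left(H \right)} = -4 - \left(-1 + H\right) = -3 - H$)
$f{\left(V{\left(\sqrt{-5 + 2},-5 \right)} - 7 \right)} 131 = \left(-3 - \left(\left(\frac{7}{5} - -1\right) - 7\right)\right) 131 = \left(-3 - \left(\left(\frac{7}{5} + 1\right) - 7\right)\right) 131 = \left(-3 - \left(\frac{12}{5} - 7\right)\right) 131 = \left(-3 - - \frac{23}{5}\right) 131 = \left(-3 + \frac{23}{5}\right) 131 = \frac{8}{5} \cdot 131 = \frac{1048}{5}$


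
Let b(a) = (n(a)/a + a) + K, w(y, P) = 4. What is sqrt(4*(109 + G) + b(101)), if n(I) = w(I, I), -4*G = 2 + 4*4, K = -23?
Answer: 10*sqrt(50601)/101 ≈ 22.272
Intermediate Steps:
G = -9/2 (G = -(2 + 4*4)/4 = -(2 + 16)/4 = -1/4*18 = -9/2 ≈ -4.5000)
n(I) = 4
b(a) = -23 + a + 4/a (b(a) = (4/a + a) - 23 = (a + 4/a) - 23 = -23 + a + 4/a)
sqrt(4*(109 + G) + b(101)) = sqrt(4*(109 - 9/2) + (-23 + 101 + 4/101)) = sqrt(4*(209/2) + (-23 + 101 + 4*(1/101))) = sqrt(418 + (-23 + 101 + 4/101)) = sqrt(418 + 7882/101) = sqrt(50100/101) = 10*sqrt(50601)/101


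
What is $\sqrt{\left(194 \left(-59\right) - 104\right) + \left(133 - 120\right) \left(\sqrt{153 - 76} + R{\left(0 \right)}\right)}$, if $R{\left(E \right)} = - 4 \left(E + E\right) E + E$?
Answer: $\sqrt{-11550 + 13 \sqrt{77}} \approx 106.94 i$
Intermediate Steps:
$R{\left(E \right)} = E - 8 E^{2}$ ($R{\left(E \right)} = - 4 \cdot 2 E E + E = - 8 E E + E = - 8 E^{2} + E = E - 8 E^{2}$)
$\sqrt{\left(194 \left(-59\right) - 104\right) + \left(133 - 120\right) \left(\sqrt{153 - 76} + R{\left(0 \right)}\right)} = \sqrt{\left(194 \left(-59\right) - 104\right) + \left(133 - 120\right) \left(\sqrt{153 - 76} + 0 \left(1 - 0\right)\right)} = \sqrt{\left(-11446 - 104\right) + 13 \left(\sqrt{77} + 0 \left(1 + 0\right)\right)} = \sqrt{-11550 + 13 \left(\sqrt{77} + 0 \cdot 1\right)} = \sqrt{-11550 + 13 \left(\sqrt{77} + 0\right)} = \sqrt{-11550 + 13 \sqrt{77}}$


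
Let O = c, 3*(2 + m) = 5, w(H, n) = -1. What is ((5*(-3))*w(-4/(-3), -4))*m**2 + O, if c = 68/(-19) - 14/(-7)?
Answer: 5/57 ≈ 0.087719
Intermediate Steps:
m = -1/3 (m = -2 + (1/3)*5 = -2 + 5/3 = -1/3 ≈ -0.33333)
c = -30/19 (c = 68*(-1/19) - 14*(-1/7) = -68/19 + 2 = -30/19 ≈ -1.5789)
O = -30/19 ≈ -1.5789
((5*(-3))*w(-4/(-3), -4))*m**2 + O = ((5*(-3))*(-1))*(-1/3)**2 - 30/19 = -15*(-1)*(1/9) - 30/19 = 15*(1/9) - 30/19 = 5/3 - 30/19 = 5/57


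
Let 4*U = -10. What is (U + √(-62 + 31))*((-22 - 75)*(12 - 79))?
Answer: -32495/2 + 6499*I*√31 ≈ -16248.0 + 36185.0*I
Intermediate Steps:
U = -5/2 (U = (¼)*(-10) = -5/2 ≈ -2.5000)
(U + √(-62 + 31))*((-22 - 75)*(12 - 79)) = (-5/2 + √(-62 + 31))*((-22 - 75)*(12 - 79)) = (-5/2 + √(-31))*(-97*(-67)) = (-5/2 + I*√31)*6499 = -32495/2 + 6499*I*√31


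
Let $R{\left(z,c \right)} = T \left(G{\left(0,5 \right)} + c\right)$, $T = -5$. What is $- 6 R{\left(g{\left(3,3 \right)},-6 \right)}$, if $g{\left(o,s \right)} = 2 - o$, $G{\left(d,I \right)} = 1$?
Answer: $-150$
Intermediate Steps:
$R{\left(z,c \right)} = -5 - 5 c$ ($R{\left(z,c \right)} = - 5 \left(1 + c\right) = -5 - 5 c$)
$- 6 R{\left(g{\left(3,3 \right)},-6 \right)} = - 6 \left(-5 - -30\right) = - 6 \left(-5 + 30\right) = \left(-6\right) 25 = -150$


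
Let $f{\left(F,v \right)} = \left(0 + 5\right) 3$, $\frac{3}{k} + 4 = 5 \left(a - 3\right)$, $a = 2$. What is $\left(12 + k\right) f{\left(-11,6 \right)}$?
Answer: $175$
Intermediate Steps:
$k = - \frac{1}{3}$ ($k = \frac{3}{-4 + 5 \left(2 - 3\right)} = \frac{3}{-4 + 5 \left(-1\right)} = \frac{3}{-4 - 5} = \frac{3}{-9} = 3 \left(- \frac{1}{9}\right) = - \frac{1}{3} \approx -0.33333$)
$f{\left(F,v \right)} = 15$ ($f{\left(F,v \right)} = 5 \cdot 3 = 15$)
$\left(12 + k\right) f{\left(-11,6 \right)} = \left(12 - \frac{1}{3}\right) 15 = \frac{35}{3} \cdot 15 = 175$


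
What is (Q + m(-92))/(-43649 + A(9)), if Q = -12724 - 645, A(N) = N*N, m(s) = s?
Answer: 1923/6224 ≈ 0.30897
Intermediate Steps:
A(N) = N**2
Q = -13369
(Q + m(-92))/(-43649 + A(9)) = (-13369 - 92)/(-43649 + 9**2) = -13461/(-43649 + 81) = -13461/(-43568) = -13461*(-1/43568) = 1923/6224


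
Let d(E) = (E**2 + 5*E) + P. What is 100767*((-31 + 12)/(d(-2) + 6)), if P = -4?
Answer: 1914573/4 ≈ 4.7864e+5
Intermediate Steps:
d(E) = -4 + E**2 + 5*E (d(E) = (E**2 + 5*E) - 4 = -4 + E**2 + 5*E)
100767*((-31 + 12)/(d(-2) + 6)) = 100767*((-31 + 12)/((-4 + (-2)**2 + 5*(-2)) + 6)) = 100767*(-19/((-4 + 4 - 10) + 6)) = 100767*(-19/(-10 + 6)) = 100767*(-19/(-4)) = 100767*(-19*(-1/4)) = 100767*(19/4) = 1914573/4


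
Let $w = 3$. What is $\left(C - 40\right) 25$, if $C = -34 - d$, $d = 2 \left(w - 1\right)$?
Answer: $-1950$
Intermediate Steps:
$d = 4$ ($d = 2 \left(3 - 1\right) = 2 \cdot 2 = 4$)
$C = -38$ ($C = -34 - 4 = -38$)
$\left(C - 40\right) 25 = \left(-38 - 40\right) 25 = \left(-78\right) 25 = -1950$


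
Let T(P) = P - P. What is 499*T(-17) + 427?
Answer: 427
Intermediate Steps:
T(P) = 0
499*T(-17) + 427 = 499*0 + 427 = 0 + 427 = 427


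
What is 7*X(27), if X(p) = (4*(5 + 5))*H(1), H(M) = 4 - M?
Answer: 840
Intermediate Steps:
X(p) = 120 (X(p) = (4*(5 + 5))*(4 - 1*1) = (4*10)*(4 - 1) = 40*3 = 120)
7*X(27) = 7*120 = 840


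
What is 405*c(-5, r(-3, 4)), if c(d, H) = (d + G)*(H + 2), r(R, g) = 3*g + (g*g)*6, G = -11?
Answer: -712800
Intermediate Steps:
r(R, g) = 3*g + 6*g**2 (r(R, g) = 3*g + g**2*6 = 3*g + 6*g**2)
c(d, H) = (-11 + d)*(2 + H) (c(d, H) = (d - 11)*(H + 2) = (-11 + d)*(2 + H))
405*c(-5, r(-3, 4)) = 405*(-22 - 33*4*(1 + 2*4) + 2*(-5) + (3*4*(1 + 2*4))*(-5)) = 405*(-22 - 33*4*(1 + 8) - 10 + (3*4*(1 + 8))*(-5)) = 405*(-22 - 33*4*9 - 10 + (3*4*9)*(-5)) = 405*(-22 - 11*108 - 10 + 108*(-5)) = 405*(-22 - 1188 - 10 - 540) = 405*(-1760) = -712800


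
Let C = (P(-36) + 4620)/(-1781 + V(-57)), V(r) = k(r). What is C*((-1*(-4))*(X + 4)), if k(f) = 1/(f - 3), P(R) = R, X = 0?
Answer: -4400640/106861 ≈ -41.181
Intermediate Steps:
k(f) = 1/(-3 + f)
V(r) = 1/(-3 + r)
C = -275040/106861 (C = (-36 + 4620)/(-1781 + 1/(-3 - 57)) = 4584/(-1781 + 1/(-60)) = 4584/(-1781 - 1/60) = 4584/(-106861/60) = 4584*(-60/106861) = -275040/106861 ≈ -2.5738)
C*((-1*(-4))*(X + 4)) = -275040*(-1*(-4))*(0 + 4)/106861 = -1100160*4/106861 = -275040/106861*16 = -4400640/106861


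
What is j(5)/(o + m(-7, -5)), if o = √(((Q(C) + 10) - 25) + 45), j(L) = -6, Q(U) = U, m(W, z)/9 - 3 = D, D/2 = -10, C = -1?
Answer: 459/11690 + 3*√29/11690 ≈ 0.040646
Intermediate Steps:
D = -20 (D = 2*(-10) = -20)
m(W, z) = -153 (m(W, z) = 27 + 9*(-20) = 27 - 180 = -153)
o = √29 (o = √(((-1 + 10) - 25) + 45) = √((9 - 25) + 45) = √(-16 + 45) = √29 ≈ 5.3852)
j(5)/(o + m(-7, -5)) = -6/(√29 - 153) = -6/(-153 + √29)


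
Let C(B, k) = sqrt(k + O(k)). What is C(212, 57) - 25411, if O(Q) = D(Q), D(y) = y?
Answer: -25411 + sqrt(114) ≈ -25400.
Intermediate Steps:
O(Q) = Q
C(B, k) = sqrt(2)*sqrt(k) (C(B, k) = sqrt(k + k) = sqrt(2*k) = sqrt(2)*sqrt(k))
C(212, 57) - 25411 = sqrt(2)*sqrt(57) - 25411 = sqrt(114) - 25411 = -25411 + sqrt(114)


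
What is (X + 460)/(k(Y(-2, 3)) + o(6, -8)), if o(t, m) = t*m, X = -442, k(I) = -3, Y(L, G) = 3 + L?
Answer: -6/17 ≈ -0.35294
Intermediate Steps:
o(t, m) = m*t
(X + 460)/(k(Y(-2, 3)) + o(6, -8)) = (-442 + 460)/(-3 - 8*6) = 18/(-3 - 48) = 18/(-51) = 18*(-1/51) = -6/17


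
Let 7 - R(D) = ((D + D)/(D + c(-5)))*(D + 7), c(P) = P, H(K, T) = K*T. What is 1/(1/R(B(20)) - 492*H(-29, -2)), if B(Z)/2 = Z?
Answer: -703/20060815 ≈ -3.5043e-5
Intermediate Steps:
B(Z) = 2*Z
R(D) = 7 - 2*D*(7 + D)/(-5 + D) (R(D) = 7 - (D + D)/(D - 5)*(D + 7) = 7 - (2*D)/(-5 + D)*(7 + D) = 7 - 2*D/(-5 + D)*(7 + D) = 7 - 2*D*(7 + D)/(-5 + D))
1/(1/R(B(20)) - 492*H(-29, -2)) = 1/(1/((-35 - 14*20 - 2*(2*20)²)/(-5 + 2*20)) - (-14268)*(-2)) = 1/(1/((-35 - 7*40 - 2*40²)/(-5 + 40)) - 492*58) = 1/(1/((-35 - 280 - 2*1600)/35) - 28536) = 1/(1/((-35 - 280 - 3200)/35) - 28536) = 1/(1/((1/35)*(-3515)) - 28536) = 1/(1/(-703/7) - 28536) = 1/(-7/703 - 28536) = 1/(-20060815/703) = -703/20060815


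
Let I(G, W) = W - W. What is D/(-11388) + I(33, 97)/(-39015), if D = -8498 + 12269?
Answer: -1257/3796 ≈ -0.33114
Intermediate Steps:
D = 3771
I(G, W) = 0
D/(-11388) + I(33, 97)/(-39015) = 3771/(-11388) + 0/(-39015) = 3771*(-1/11388) + 0*(-1/39015) = -1257/3796 + 0 = -1257/3796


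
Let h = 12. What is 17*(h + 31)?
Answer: 731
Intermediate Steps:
17*(h + 31) = 17*(12 + 31) = 17*43 = 731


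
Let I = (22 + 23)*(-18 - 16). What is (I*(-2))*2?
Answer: 6120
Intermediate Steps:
I = -1530 (I = 45*(-34) = -1530)
(I*(-2))*2 = -1530*(-2)*2 = 3060*2 = 6120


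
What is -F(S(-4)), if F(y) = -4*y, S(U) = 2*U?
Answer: -32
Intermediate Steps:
-F(S(-4)) = -(-4)*2*(-4) = -(-4)*(-8) = -1*32 = -32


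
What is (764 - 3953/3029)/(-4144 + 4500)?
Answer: 2310203/1078324 ≈ 2.1424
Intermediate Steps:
(764 - 3953/3029)/(-4144 + 4500) = (764 - 3953*1/3029)/356 = (764 - 3953/3029)*(1/356) = (2310203/3029)*(1/356) = 2310203/1078324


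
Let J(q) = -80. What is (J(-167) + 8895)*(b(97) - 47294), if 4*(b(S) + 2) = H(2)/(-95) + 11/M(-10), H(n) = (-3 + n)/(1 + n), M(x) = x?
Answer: -190113995315/456 ≈ -4.1692e+8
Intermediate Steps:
H(n) = (-3 + n)/(1 + n)
b(S) = -1037/456 (b(S) = -2 + (((-3 + 2)/(1 + 2))/(-95) + 11/(-10))/4 = -2 + ((-1/3)*(-1/95) + 11*(-⅒))/4 = -2 + (((⅓)*(-1))*(-1/95) - 11/10)/4 = -2 + (-⅓*(-1/95) - 11/10)/4 = -2 + (1/285 - 11/10)/4 = -2 + (¼)*(-125/114) = -2 - 125/456 = -1037/456)
(J(-167) + 8895)*(b(97) - 47294) = (-80 + 8895)*(-1037/456 - 47294) = 8815*(-21567101/456) = -190113995315/456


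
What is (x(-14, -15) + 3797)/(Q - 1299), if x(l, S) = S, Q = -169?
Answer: -1891/734 ≈ -2.5763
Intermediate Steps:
(x(-14, -15) + 3797)/(Q - 1299) = (-15 + 3797)/(-169 - 1299) = 3782/(-1468) = 3782*(-1/1468) = -1891/734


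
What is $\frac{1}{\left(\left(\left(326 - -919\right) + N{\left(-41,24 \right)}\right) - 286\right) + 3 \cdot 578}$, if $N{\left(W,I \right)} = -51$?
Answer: $\frac{1}{2642} \approx 0.0003785$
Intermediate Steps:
$\frac{1}{\left(\left(\left(326 - -919\right) + N{\left(-41,24 \right)}\right) - 286\right) + 3 \cdot 578} = \frac{1}{\left(\left(\left(326 - -919\right) - 51\right) - 286\right) + 3 \cdot 578} = \frac{1}{\left(\left(\left(326 + 919\right) - 51\right) - 286\right) + 1734} = \frac{1}{\left(\left(1245 - 51\right) - 286\right) + 1734} = \frac{1}{\left(1194 - 286\right) + 1734} = \frac{1}{908 + 1734} = \frac{1}{2642}$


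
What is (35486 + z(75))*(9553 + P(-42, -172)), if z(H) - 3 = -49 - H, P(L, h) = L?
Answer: 336356515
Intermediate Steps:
z(H) = -46 - H (z(H) = 3 + (-49 - H) = -46 - H)
(35486 + z(75))*(9553 + P(-42, -172)) = (35486 + (-46 - 1*75))*(9553 - 42) = (35486 + (-46 - 75))*9511 = (35486 - 121)*9511 = 35365*9511 = 336356515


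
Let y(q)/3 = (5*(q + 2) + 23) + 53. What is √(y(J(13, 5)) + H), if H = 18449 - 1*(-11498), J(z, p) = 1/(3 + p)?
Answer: √483310/4 ≈ 173.80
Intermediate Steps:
H = 29947 (H = 18449 + 11498 = 29947)
y(q) = 258 + 15*q (y(q) = 3*((5*(q + 2) + 23) + 53) = 3*((5*(2 + q) + 23) + 53) = 3*(((10 + 5*q) + 23) + 53) = 3*((33 + 5*q) + 53) = 3*(86 + 5*q) = 258 + 15*q)
√(y(J(13, 5)) + H) = √((258 + 15/(3 + 5)) + 29947) = √((258 + 15/8) + 29947) = √(2079/8 + 29947) = √(241655/8) = √483310/4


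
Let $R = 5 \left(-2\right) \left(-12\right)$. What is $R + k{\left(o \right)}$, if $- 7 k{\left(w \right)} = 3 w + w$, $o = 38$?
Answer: $\frac{688}{7} \approx 98.286$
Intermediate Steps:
$k{\left(w \right)} = - \frac{4 w}{7}$ ($k{\left(w \right)} = - \frac{3 w + w}{7} = - \frac{4 w}{7}$)
$R = 120$ ($R = \left(-10\right) \left(-12\right) = 120$)
$R + k{\left(o \right)} = 120 - \frac{152}{7} = \frac{688}{7}$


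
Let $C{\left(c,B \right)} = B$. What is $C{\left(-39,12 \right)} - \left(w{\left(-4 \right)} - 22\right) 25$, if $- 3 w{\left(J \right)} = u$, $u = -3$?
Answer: $537$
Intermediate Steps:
$w{\left(J \right)} = 1$ ($w{\left(J \right)} = \left(- \frac{1}{3}\right) \left(-3\right) = 1$)
$C{\left(-39,12 \right)} - \left(w{\left(-4 \right)} - 22\right) 25 = 12 - \left(1 - 22\right) 25 = 12 - \left(-21\right) 25 = 12 - -525 = 12 + 525 = 537$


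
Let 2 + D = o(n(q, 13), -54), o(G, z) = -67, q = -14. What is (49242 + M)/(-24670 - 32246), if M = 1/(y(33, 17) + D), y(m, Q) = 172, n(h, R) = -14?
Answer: -5071927/5862348 ≈ -0.86517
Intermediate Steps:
D = -69 (D = -2 - 67 = -69)
M = 1/103 (M = 1/(172 - 69) = 1/103 ≈ 0.0097087)
(49242 + M)/(-24670 - 32246) = (49242 + 1/103)/(-24670 - 32246) = (5071927/103)/(-56916) = (5071927/103)*(-1/56916) = -5071927/5862348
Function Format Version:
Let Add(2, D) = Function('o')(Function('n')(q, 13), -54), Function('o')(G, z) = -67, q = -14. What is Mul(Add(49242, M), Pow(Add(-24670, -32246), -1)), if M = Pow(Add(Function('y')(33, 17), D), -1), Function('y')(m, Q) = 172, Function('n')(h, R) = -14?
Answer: Rational(-5071927, 5862348) ≈ -0.86517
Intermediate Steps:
D = -69 (D = Add(-2, -67) = -69)
M = Rational(1, 103) (M = Pow(Add(172, -69), -1) = Pow(103, -1) = Rational(1, 103) ≈ 0.0097087)
Mul(Add(49242, M), Pow(Add(-24670, -32246), -1)) = Mul(Add(49242, Rational(1, 103)), Pow(Add(-24670, -32246), -1)) = Mul(Rational(5071927, 103), Pow(-56916, -1)) = Mul(Rational(5071927, 103), Rational(-1, 56916)) = Rational(-5071927, 5862348)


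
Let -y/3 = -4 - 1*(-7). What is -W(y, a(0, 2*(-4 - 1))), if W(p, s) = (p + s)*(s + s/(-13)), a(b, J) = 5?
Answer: 240/13 ≈ 18.462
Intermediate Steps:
y = -9 (y = -3*(-4 - 1*(-7)) = -3*(-4 + 7) = -3*3 = -9)
W(p, s) = 12*s*(p + s)/13 (W(p, s) = (p + s)*(s + s*(-1/13)) = (p + s)*(s - s/13) = (p + s)*(12*s/13) = 12*s*(p + s)/13)
-W(y, a(0, 2*(-4 - 1))) = -12*5*(-9 + 5)/13 = -12*5*(-4)/13 = -1*(-240/13) = 240/13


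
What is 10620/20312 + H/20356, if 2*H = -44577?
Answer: -59135823/103367768 ≈ -0.57209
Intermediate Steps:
H = -44577/2 (H = (½)*(-44577) = -44577/2 ≈ -22289.)
10620/20312 + H/20356 = 10620/20312 - 44577/2/20356 = 10620*(1/20312) - 44577/2*1/20356 = 2655/5078 - 44577/40712 = -59135823/103367768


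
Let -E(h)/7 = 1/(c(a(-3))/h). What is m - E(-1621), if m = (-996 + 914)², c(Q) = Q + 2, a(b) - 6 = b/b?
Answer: 49169/9 ≈ 5463.2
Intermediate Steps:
a(b) = 7 (a(b) = 6 + b/b = 6 + 1 = 7)
c(Q) = 2 + Q
m = 6724 (m = (-82)² = 6724)
E(h) = -7*h/9 (E(h) = -7*h/(2 + 7) = -7*h/9)
m - E(-1621) = 6724 - (-7)*(-1621)/9 = 6724 - 1*11347/9 = 6724 - 11347/9 = 49169/9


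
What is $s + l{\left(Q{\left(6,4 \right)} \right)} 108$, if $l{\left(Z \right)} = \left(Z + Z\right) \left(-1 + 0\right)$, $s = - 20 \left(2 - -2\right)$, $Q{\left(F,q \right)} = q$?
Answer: $-944$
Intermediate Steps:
$s = -80$ ($s = - 20 \left(2 + 2\right) = \left(-20\right) 4 = -80$)
$l{\left(Z \right)} = - 2 Z$ ($l{\left(Z \right)} = 2 Z \left(-1\right) = - 2 Z$)
$s + l{\left(Q{\left(6,4 \right)} \right)} 108 = -80 + \left(-2\right) 4 \cdot 108 = -80 - 864 = -944$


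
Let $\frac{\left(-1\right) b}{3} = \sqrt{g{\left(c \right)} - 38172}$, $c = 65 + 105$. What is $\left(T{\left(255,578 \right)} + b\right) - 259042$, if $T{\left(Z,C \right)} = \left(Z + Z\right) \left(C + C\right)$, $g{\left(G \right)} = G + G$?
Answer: $330518 - 6 i \sqrt{9458} \approx 3.3052 \cdot 10^{5} - 583.51 i$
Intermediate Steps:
$c = 170$
$g{\left(G \right)} = 2 G$
$T{\left(Z,C \right)} = 4 C Z$ ($T{\left(Z,C \right)} = 2 Z 2 C = 4 C Z$)
$b = - 6 i \sqrt{9458}$ ($b = - 3 \sqrt{2 \cdot 170 - 38172} = - 3 \sqrt{340 - 38172} = - 3 \sqrt{-37832} = - 3 \cdot 2 i \sqrt{9458} = - 6 i \sqrt{9458} \approx - 583.51 i$)
$\left(T{\left(255,578 \right)} + b\right) - 259042 = \left(4 \cdot 578 \cdot 255 - 6 i \sqrt{9458}\right) - 259042 = \left(589560 - 6 i \sqrt{9458}\right) - 259042 = 330518 - 6 i \sqrt{9458}$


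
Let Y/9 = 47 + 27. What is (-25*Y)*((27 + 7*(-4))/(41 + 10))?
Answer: 5550/17 ≈ 326.47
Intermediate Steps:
Y = 666 (Y = 9*(47 + 27) = 9*74 = 666)
(-25*Y)*((27 + 7*(-4))/(41 + 10)) = (-25*666)*((27 + 7*(-4))/(41 + 10)) = -16650*(27 - 28)/51 = -(-16650)/51 = -16650*(-1/51) = 5550/17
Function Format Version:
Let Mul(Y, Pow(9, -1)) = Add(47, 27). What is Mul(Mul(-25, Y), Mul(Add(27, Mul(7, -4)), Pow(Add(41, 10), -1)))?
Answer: Rational(5550, 17) ≈ 326.47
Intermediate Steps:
Y = 666 (Y = Mul(9, Add(47, 27)) = Mul(9, 74) = 666)
Mul(Mul(-25, Y), Mul(Add(27, Mul(7, -4)), Pow(Add(41, 10), -1))) = Mul(Mul(-25, 666), Mul(Add(27, Mul(7, -4)), Pow(Add(41, 10), -1))) = Mul(-16650, Mul(Add(27, -28), Pow(51, -1))) = Mul(-16650, Mul(-1, Rational(1, 51))) = Mul(-16650, Rational(-1, 51)) = Rational(5550, 17)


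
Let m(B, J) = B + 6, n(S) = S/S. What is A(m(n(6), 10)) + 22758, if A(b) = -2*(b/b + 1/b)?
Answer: 159290/7 ≈ 22756.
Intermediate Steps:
n(S) = 1
m(B, J) = 6 + B
A(b) = -2 - 2/b (A(b) = -2*(1 + 1/b) = -2 - 2/b)
A(m(n(6), 10)) + 22758 = (-2 - 2/(6 + 1)) + 22758 = (-2 - 2/7) + 22758 = -16/7 + 22758 = 159290/7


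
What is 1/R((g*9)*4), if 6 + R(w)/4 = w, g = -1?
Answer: -1/168 ≈ -0.0059524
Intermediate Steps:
R(w) = -24 + 4*w
1/R((g*9)*4) = 1/(-24 + 4*(-1*9*4)) = 1/(-24 + 4*(-9*4)) = 1/(-24 + 4*(-36)) = 1/(-24 - 144) = 1/(-168) = -1/168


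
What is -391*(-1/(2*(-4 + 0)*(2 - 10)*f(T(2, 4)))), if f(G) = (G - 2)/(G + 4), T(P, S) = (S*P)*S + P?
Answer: 7429/1024 ≈ 7.2549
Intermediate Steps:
T(P, S) = P + P*S² (T(P, S) = (P*S)*S + P = P*S² + P = P + P*S²)
f(G) = (-2 + G)/(4 + G)
-391*(-1/(2*(-4 + 0)*(2 - 10)*f(T(2, 4)))) = -391*(-(4 + 2*(1 + 4²))/(2*(-4 + 0)*(-2 + 2*(1 + 4²))*(2 - 10))) = -391*(-(4 + 2*(1 + 16))/(64*(-2 + 2*(1 + 16)))) = -391*(-(4 + 2*17)/(64*(-2 + 2*17))) = -391*(-(4 + 34)/(64*(-2 + 34))) = -391/(-(-8)*32/38*(-8)) = -391/(-(-8)*(1/38)*32*(-8)) = -391/(-(-8)*16/19*(-8)) = -391/(-2*(-64/19)*(-8)) = -391/((128/19)*(-8)) = -391/(-1024/19) = -391*(-19/1024) = 7429/1024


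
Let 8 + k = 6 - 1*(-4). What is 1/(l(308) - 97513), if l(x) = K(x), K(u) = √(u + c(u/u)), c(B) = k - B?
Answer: -97513/9508784860 - √309/9508784860 ≈ -1.0257e-5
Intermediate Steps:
k = 2 (k = -8 + (6 - 1*(-4)) = -8 + (6 + 4) = -8 + 10 = 2)
c(B) = 2 - B
K(u) = √(1 + u) (K(u) = √(u + (2 - u/u)) = √(u + (2 - 1*1)) = √(u + (2 - 1)) = √(u + 1) = √(1 + u))
l(x) = √(1 + x)
1/(l(308) - 97513) = 1/(√(1 + 308) - 97513) = 1/(√309 - 97513) = 1/(-97513 + √309)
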